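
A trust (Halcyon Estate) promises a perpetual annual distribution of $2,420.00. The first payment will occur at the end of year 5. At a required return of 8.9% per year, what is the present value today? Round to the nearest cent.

$19333.65

Value at end of year 4: C / r = $2,420.00 / 0.089 = $27,191.0112
Discount to today: PV = $27,191.0112 / (1 + 0.089)^4 = $27,191.0112 / 1.406409 = $19,333.65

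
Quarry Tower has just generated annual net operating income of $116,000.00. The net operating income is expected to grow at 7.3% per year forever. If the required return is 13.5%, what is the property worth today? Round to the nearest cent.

$2007548.39

D₁ = D₀ × (1 + g) = $116,000.00 × 1.073 = $124,468.0000
Growing perpetuity: P = D₁ / (r − g) = $124,468.0000 / (0.135 − 0.073) = $2,007,548.39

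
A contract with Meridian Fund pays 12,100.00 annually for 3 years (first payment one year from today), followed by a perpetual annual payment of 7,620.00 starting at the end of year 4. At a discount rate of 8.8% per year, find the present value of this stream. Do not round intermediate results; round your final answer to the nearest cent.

97971.65

PV of 3-year annuity: 12,100.00 × [1 − (1+0.088)^−3] / 0.088 = 30738.16934
Perpetuity value at year 3: 7,620.00 / 0.088 = 86590.90909
PV of perpetuity: 86590.90909 / (1+0.088)^3 = 67233.48344
Total PV = 30738.16934 + 67233.48344 = 97971.65278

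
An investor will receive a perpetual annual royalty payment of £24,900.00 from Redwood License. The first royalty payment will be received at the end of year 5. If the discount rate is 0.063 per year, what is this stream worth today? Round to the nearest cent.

£309546.39

Value at end of year 4: C / r = £24,900.00 / 0.063 = £395,238.0952
Discount to today: PV = £395,238.0952 / (1 + 0.063)^4 = £395,238.0952 / 1.276830 = £309,546.39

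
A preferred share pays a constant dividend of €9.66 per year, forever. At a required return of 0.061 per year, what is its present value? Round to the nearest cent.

€158.36

Level perpetuity: PV = C / r = €9.66 / 0.061 = €158.36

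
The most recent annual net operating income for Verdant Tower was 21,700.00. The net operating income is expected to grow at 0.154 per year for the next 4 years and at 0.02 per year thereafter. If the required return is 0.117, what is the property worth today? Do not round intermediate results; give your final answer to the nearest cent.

354185.39

D_1 = 25041.80000
D_2 = 28898.23720
D_3 = 33348.56573
D_4 = 38484.24485
Terminal value at year 4: TV = D_4×(1+g_2)/(r−g_2) = 39253.92975/0.097 = 404679.68812
P_0 = D_1/(1+r)^1 + D_2/(1+r)^2 + D_3/(1+r)^3 + D_4/(1+r)^4 + TV/(1+r)^4
    = 22418.80036 + 23161.41058 + 23928.61934 + 24721.24147 + 259955.32266 = 354185.39440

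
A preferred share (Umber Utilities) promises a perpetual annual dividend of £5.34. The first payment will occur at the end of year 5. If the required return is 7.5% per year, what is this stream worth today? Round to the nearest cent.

Value at end of year 4: C / r = £5.34 / 0.075 = £71.2000
Discount to today: PV = £71.2000 / (1 + 0.075)^4 = £71.2000 / 1.335469 = £53.31

£53.31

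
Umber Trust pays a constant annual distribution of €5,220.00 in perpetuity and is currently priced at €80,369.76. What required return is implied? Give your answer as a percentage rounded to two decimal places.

P = C/r ⇒ r = C/P = €5,220.00/€80,369.76 = 0.064950

6.49%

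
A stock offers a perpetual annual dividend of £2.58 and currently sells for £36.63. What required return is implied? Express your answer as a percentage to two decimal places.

P = C/r ⇒ r = C/P = £2.58/£36.63 = 0.070434

7.04%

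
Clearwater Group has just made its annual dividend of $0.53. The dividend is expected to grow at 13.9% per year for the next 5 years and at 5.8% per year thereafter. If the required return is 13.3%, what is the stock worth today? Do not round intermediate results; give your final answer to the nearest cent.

D_1 = 0.60367
D_2 = 0.68758
D_3 = 0.78315
D_4 = 0.89201
D_5 = 1.01600
Terminal value at year 5: TV = D_5×(1+g_2)/(r−g_2) = 1.07493/0.075 = 14.33240
P_0 = D_1/(1+r)^1 + D_2/(1+r)^2 + D_3/(1+r)^3 + D_4/(1+r)^4 + D_5/(1+r)^5 + TV/(1+r)^5
    = 0.53281 + 0.53563 + 0.53846 + 0.54132 + 0.54418 + 7.67661 = 10.36901

$10.37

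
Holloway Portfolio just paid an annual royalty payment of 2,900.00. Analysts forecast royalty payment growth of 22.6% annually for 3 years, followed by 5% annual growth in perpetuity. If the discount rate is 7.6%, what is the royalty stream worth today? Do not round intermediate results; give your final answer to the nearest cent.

D_1 = 3555.40000
D_2 = 4358.92040
D_3 = 5344.03641
Terminal value at year 3: TV = D_3×(1+g_2)/(r−g_2) = 5611.23823/0.026 = 215816.85504
P_0 = D_1/(1+r)^1 + D_2/(1+r)^2 + D_3/(1+r)^3 + TV/(1+r)^3
    = 3304.27509 + 3764.90824 + 4289.75604 + 173240.14779 = 184599.08716

184599.09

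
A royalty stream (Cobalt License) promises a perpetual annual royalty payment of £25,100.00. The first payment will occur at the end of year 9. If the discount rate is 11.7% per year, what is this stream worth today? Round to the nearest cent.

Value at end of year 8: C / r = £25,100.00 / 0.117 = £214,529.9145
Discount to today: PV = £214,529.9145 / (1 + 0.117)^8 = £214,529.9145 / 2.423402 = £88,524.29

£88524.29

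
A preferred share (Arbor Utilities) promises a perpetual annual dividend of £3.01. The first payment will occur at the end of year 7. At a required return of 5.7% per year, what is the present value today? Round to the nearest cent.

£37.87

Value at end of year 6: C / r = £3.01 / 0.057 = £52.8070
Discount to today: PV = £52.8070 / (1 + 0.057)^6 = £52.8070 / 1.394601 = £37.87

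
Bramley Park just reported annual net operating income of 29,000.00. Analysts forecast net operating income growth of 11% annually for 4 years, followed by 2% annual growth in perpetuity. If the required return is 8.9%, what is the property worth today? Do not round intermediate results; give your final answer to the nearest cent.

D_1 = 32190.00000
D_2 = 35730.90000
D_3 = 39661.29900
D_4 = 44024.04189
Terminal value at year 4: TV = D_4×(1+g_2)/(r−g_2) = 44904.52273/0.069 = 650790.18446
P_0 = D_1/(1+r)^1 + D_2/(1+r)^2 + D_3/(1+r)^3 + D_4/(1+r)^4 + TV/(1+r)^4
    = 29559.22865 + 30129.24132 + 30710.24598 + 31302.45458 + 462731.93723 = 584433.10776

584433.11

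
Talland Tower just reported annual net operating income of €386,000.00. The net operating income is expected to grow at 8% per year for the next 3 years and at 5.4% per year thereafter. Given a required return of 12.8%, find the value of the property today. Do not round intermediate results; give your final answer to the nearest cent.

€5887688.94

D_1 = 416880.00000
D_2 = 450230.40000
D_3 = 486248.83200
Terminal value at year 3: TV = D_3×(1+g_2)/(r−g_2) = 512506.26893/0.074 = 6925760.39092
P_0 = D_1/(1+r)^1 + D_2/(1+r)^2 + D_3/(1+r)^3 + TV/(1+r)^3
    = 369574.46809 + 353847.89498 + 338790.53774 + 4825476.03757 = 5887688.93837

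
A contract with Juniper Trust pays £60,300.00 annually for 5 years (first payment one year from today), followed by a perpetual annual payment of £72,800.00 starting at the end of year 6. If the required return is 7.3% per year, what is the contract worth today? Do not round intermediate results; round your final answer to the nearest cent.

PV of 5-year annuity: £60,300.00 × [1 − (1+0.073)^−5] / 0.073 = 245268.53978
Perpetuity value at year 5: £72,800.00 / 0.073 = 997260.27397
PV of perpetuity: 997260.27397 / (1+0.073)^5 = 701148.33871
Total PV = 245268.53978 + 701148.33871 = 946416.87850

£946416.88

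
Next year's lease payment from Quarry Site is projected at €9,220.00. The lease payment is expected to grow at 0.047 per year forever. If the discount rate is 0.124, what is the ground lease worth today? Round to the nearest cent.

Growing perpetuity: P = D₁ / (r − g) = €9,220.0000 / (0.124 − 0.047) = €119,740.26

€119740.26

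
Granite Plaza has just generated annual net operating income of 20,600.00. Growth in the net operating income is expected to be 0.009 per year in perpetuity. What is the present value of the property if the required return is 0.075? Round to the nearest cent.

314930.30

D₁ = D₀ × (1 + g) = 20,600.00 × 1.009 = 20,785.4000
Growing perpetuity: P = D₁ / (r − g) = 20,785.4000 / (0.075 − 0.009) = 314,930.30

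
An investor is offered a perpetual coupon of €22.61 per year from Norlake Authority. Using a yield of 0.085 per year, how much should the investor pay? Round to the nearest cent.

€266.00

Level perpetuity: PV = C / r = €22.61 / 0.085 = €266.00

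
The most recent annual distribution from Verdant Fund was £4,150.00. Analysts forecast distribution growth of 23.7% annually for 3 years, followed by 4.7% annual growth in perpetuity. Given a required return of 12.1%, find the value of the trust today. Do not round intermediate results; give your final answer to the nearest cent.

£94105.04

D_1 = 5133.55000
D_2 = 6350.20135
D_3 = 7855.19907
Terminal value at year 3: TV = D_3×(1+g_2)/(r−g_2) = 8224.39343/0.074 = 111140.45171
P_0 = D_1/(1+r)^1 + D_2/(1+r)^2 + D_3/(1+r)^3 + TV/(1+r)^3
    = 4579.43800 + 5053.31383 + 5576.22588 + 78896.06078 = 94105.03850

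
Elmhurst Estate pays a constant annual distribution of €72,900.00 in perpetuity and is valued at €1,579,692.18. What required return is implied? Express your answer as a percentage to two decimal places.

P = C/r ⇒ r = C/P = €72,900.00/€1,579,692.18 = 0.046148

4.61%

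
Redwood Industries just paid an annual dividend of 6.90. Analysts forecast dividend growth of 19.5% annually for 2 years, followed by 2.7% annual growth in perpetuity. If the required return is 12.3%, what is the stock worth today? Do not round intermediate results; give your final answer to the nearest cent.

98.74

D_1 = 8.24550
D_2 = 9.85337
Terminal value at year 2: TV = D_2×(1+g_2)/(r−g_2) = 10.11941/0.096 = 105.41056
P_0 = D_1/(1+r)^1 + D_2/(1+r)^2 + TV/(1+r)^2
    = 7.34239 + 7.81314 + 83.58428 = 98.73980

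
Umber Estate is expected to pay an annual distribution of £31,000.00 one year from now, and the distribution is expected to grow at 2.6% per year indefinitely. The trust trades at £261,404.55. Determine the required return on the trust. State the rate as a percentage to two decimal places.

14.46%

P = D₁/(r − g) ⇒ r = D₁/P + g = £31,000.0000/£261,404.55 + 0.026 = 0.118590 + 0.026 = 0.144590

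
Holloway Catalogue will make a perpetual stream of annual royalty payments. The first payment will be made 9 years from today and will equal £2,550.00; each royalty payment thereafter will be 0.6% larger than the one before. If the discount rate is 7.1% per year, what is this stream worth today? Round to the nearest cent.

Value at end of year 8: C₁ / (r − g) = £2,550.00 / (0.071 − 0.006) = £39,230.7692
Discount to today: PV = £39,230.7692 / (1 + 0.071)^8 = £39,230.7692 / 1.731075 = £22,662.67

£22662.67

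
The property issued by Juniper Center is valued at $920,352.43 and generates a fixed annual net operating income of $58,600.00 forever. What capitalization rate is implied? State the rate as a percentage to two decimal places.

P = C/r ⇒ r = C/P = $58,600.00/$920,352.43 = 0.063671

6.37%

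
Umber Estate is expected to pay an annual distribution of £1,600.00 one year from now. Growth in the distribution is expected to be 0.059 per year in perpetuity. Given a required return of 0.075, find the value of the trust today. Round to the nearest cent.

£100000.00

Growing perpetuity: P = D₁ / (r − g) = £1,600.0000 / (0.075 − 0.059) = £100,000.00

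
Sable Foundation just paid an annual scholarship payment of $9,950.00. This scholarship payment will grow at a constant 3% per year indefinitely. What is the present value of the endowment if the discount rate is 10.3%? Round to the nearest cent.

$140390.41

D₁ = D₀ × (1 + g) = $9,950.00 × 1.03 = $10,248.5000
Growing perpetuity: P = D₁ / (r − g) = $10,248.5000 / (0.103 − 0.03) = $140,390.41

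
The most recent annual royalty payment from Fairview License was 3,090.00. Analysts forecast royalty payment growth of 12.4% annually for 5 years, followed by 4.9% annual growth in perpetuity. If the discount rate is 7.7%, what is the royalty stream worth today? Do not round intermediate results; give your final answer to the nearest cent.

160921.63

D_1 = 3473.16000
D_2 = 3903.83184
D_3 = 4387.90699
D_4 = 4932.00745
D_5 = 5543.57638
Terminal value at year 5: TV = D_5×(1+g_2)/(r−g_2) = 5815.21162/0.028 = 207686.12934
P_0 = D_1/(1+r)^1 + D_2/(1+r)^2 + D_3/(1+r)^3 + D_4/(1+r)^4 + D_5/(1+r)^5 + TV/(1+r)^5
    = 3224.84680 + 3365.57827 + 3512.45123 + 3665.73369 + 3825.70536 + 143327.31856 = 160921.63391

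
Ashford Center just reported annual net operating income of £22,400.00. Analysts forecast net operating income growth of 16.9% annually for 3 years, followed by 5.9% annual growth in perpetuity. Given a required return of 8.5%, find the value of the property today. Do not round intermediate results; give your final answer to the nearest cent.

D_1 = 26185.60000
D_2 = 30610.96640
D_3 = 35784.21972
Terminal value at year 3: TV = D_3×(1+g_2)/(r−g_2) = 37895.48869/0.026 = 1457518.79558
P_0 = D_1/(1+r)^1 + D_2/(1+r)^2 + D_3/(1+r)^3 + TV/(1+r)^3
    = 24134.19355 + 26002.64724 + 28015.75542 + 1141103.26868 = 1219255.86488

£1219255.86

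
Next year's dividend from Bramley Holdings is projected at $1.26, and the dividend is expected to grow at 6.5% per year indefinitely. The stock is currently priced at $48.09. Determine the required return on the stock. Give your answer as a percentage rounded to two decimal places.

P = D₁/(r − g) ⇒ r = D₁/P + g = $1.2600/$48.09 + 0.065 = 0.026201 + 0.065 = 0.091201

9.12%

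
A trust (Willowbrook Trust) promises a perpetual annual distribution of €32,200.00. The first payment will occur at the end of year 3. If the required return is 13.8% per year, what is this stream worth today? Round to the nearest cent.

Value at end of year 2: C / r = €32,200.00 / 0.138 = €233,333.3333
Discount to today: PV = €233,333.3333 / (1 + 0.138)^2 = €233,333.3333 / 1.295044 = €180,174.06

€180174.06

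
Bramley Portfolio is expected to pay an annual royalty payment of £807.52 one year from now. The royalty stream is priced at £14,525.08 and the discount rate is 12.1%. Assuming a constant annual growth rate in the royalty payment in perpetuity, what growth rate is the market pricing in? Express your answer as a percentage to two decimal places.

P = D₁/(r−g) ⇒ g = r − D₁/P = 0.121 − £807.52/£14,525.08 = 0.065405

6.54%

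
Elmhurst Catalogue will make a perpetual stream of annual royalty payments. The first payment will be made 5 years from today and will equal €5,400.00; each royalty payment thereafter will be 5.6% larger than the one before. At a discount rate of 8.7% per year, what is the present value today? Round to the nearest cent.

Value at end of year 4: C₁ / (r − g) = €5,400.00 / (0.087 − 0.056) = €174,193.5484
Discount to today: PV = €174,193.5484 / (1 + 0.087)^4 = €174,193.5484 / 1.396105 = €124,771.07

€124771.07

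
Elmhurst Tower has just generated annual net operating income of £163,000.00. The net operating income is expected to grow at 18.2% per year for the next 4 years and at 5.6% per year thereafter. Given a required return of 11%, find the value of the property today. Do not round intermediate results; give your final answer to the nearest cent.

D_1 = 192666.00000
D_2 = 227731.21200
D_3 = 269178.29258
D_4 = 318168.74183
Terminal value at year 4: TV = D_4×(1+g_2)/(r−g_2) = 335986.19138/0.054 = 6221966.50698
P_0 = D_1/(1+r)^1 + D_2/(1+r)^2 + D_3/(1+r)^3 + D_4/(1+r)^4 + TV/(1+r)^4
    = 173572.97297 + 184831.76041 + 196820.84757 + 209587.60525 + 4098602.05824 = 4863415.24445

£4863415.24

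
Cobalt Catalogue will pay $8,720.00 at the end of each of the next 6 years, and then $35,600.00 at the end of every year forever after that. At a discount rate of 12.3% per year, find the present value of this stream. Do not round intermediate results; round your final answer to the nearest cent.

$179848.92

PV of 6-year annuity: $8,720.00 × [1 − (1+0.123)^−6] / 0.123 = 35548.91423
Perpetuity value at year 6: $35,600.00 / 0.123 = 289430.89431
PV of perpetuity: 289430.89431 / (1+0.123)^6 = 144300.00594
Total PV = 35548.91423 + 144300.00594 = 179848.92017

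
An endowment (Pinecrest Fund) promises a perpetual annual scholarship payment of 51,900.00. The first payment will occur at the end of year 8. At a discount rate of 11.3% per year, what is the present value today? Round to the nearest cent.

Value at end of year 7: C / r = 51,900.00 / 0.113 = 459,292.0354
Discount to today: PV = 459,292.0354 / (1 + 0.113)^7 = 459,292.0354 / 2.115759 = 217,081.48

217081.48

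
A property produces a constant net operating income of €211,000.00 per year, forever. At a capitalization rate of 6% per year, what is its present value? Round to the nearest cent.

€3516666.67

Level perpetuity: PV = C / r = €211,000.00 / 0.06 = €3,516,666.67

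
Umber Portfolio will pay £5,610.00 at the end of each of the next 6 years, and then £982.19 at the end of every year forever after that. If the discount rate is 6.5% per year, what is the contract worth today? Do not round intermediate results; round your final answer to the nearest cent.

£37513.91

PV of 6-year annuity: £5,610.00 × [1 − (1+0.065)^−6] / 0.065 = 27158.08605
Perpetuity value at year 6: £982.19 / 0.065 = 15110.61538
PV of perpetuity: 15110.61538 / (1+0.065)^6 = 10355.82028
Total PV = 27158.08605 + 10355.82028 = 37513.90633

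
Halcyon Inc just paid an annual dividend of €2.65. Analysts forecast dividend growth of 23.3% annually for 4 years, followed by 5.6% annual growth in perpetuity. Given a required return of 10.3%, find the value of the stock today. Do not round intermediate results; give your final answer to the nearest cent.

€107.09

D_1 = 3.26745
D_2 = 4.02877
D_3 = 4.96747
D_4 = 6.12489
Terminal value at year 4: TV = D_4×(1+g_2)/(r−g_2) = 6.46788/0.047 = 137.61451
P_0 = D_1/(1+r)^1 + D_2/(1+r)^2 + D_3/(1+r)^3 + D_4/(1+r)^4 + TV/(1+r)^4
    = 2.96233 + 3.31147 + 3.70176 + 4.13805 + 92.97414 = 107.08776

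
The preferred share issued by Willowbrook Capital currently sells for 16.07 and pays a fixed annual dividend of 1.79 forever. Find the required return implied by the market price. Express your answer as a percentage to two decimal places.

P = C/r ⇒ r = C/P = 1.79/16.07 = 0.111388

11.14%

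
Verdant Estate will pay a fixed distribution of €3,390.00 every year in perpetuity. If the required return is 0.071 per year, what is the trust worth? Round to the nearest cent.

Level perpetuity: PV = C / r = €3,390.00 / 0.071 = €47,746.48

€47746.48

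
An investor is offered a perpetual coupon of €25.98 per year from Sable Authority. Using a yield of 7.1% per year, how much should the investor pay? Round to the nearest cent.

€365.92

Level perpetuity: PV = C / r = €25.98 / 0.071 = €365.92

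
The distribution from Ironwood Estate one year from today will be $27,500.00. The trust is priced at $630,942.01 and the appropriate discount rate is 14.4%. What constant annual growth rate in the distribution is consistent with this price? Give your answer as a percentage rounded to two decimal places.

P = D₁/(r−g) ⇒ g = r − D₁/P = 0.144 − $27,500.00/$630,942.01 = 0.100414

10.04%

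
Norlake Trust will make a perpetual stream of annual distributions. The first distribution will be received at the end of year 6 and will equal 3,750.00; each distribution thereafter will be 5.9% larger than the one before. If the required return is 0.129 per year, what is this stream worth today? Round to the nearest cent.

29205.42

Value at end of year 5: C₁ / (r − g) = 3,750.00 / (0.129 − 0.059) = 53,571.4286
Discount to today: PV = 53,571.4286 / (1 + 0.129)^5 = 53,571.4286 / 1.834297 = 29,205.42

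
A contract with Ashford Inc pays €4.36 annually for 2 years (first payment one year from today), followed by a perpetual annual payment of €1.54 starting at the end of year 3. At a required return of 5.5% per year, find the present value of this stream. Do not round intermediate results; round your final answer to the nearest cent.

€33.21

PV of 2-year annuity: €4.36 × [1 − (1+0.055)^−2] / 0.055 = 8.04995
Perpetuity value at year 2: €1.54 / 0.055 = 28.00000
PV of perpetuity: 28.00000 / (1+0.055)^2 = 25.15667
Total PV = 8.04995 + 25.15667 = 33.20662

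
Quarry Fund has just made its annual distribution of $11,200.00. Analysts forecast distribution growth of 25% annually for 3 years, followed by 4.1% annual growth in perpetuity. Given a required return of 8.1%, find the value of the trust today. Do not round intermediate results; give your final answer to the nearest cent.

D_1 = 14000.00000
D_2 = 17500.00000
D_3 = 21875.00000
Terminal value at year 3: TV = D_3×(1+g_2)/(r−g_2) = 22771.87500/0.04 = 569296.87500
P_0 = D_1/(1+r)^1 + D_2/(1+r)^2 + D_3/(1+r)^3 + TV/(1+r)^3
    = 12950.97132 + 14975.68377 + 17316.93313 + 450673.18463 = 495916.77285

$495916.77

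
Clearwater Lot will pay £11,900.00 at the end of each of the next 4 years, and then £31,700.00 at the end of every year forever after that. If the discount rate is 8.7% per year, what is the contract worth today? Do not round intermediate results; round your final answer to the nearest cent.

PV of 4-year annuity: £11,900.00 × [1 − (1+0.087)^−4] / 0.087 = 38807.90404
Perpetuity value at year 4: £31,700.00 / 0.087 = 364367.81609
PV of perpetuity: 364367.81609 / (1+0.087)^4 = 260988.77759
Total PV = 38807.90404 + 260988.77759 = 299796.68163

£299796.68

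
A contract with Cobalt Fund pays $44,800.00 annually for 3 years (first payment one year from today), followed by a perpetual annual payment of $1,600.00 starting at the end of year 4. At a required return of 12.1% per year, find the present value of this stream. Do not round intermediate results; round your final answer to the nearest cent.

$116804.21

PV of 3-year annuity: $44,800.00 × [1 − (1+0.121)^−3] / 0.121 = 107417.40686
Perpetuity value at year 3: $1,600.00 / 0.121 = 13223.14050
PV of perpetuity: 13223.14050 / (1+0.121)^3 = 9386.80454
Total PV = 107417.40686 + 9386.80454 = 116804.21140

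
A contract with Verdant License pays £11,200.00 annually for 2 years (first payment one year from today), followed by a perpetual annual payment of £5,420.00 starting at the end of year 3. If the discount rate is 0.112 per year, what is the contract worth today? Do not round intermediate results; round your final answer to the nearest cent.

£58265.02

PV of 2-year annuity: £11,200.00 × [1 − (1+0.112)^−2] / 0.112 = 19129.44465
Perpetuity value at year 2: £5,420.00 / 0.112 = 48392.85714
PV of perpetuity: 48392.85714 / (1+0.112)^2 = 39135.57232
Total PV = 19129.44465 + 39135.57232 = 58265.01697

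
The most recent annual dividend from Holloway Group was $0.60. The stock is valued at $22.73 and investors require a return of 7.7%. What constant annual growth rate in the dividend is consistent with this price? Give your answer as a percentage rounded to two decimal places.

P = D₀(1+g)/(r−g) ⇒ P(r−g) = D₀(1+g) ⇒ g(P+D₀) = P·r − D₀
g = (P·r − D₀)/(P + D₀) = ($22.73×0.077 − $0.60) / ($22.73 + $0.60) = 0.049302

4.93%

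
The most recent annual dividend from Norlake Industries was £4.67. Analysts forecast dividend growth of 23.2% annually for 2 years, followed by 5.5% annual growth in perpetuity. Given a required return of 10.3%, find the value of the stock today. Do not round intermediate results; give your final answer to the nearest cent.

£139.10

D_1 = 5.75344
D_2 = 7.08824
Terminal value at year 2: TV = D_2×(1+g_2)/(r−g_2) = 7.47809/0.048 = 155.79357
P_0 = D_1/(1+r)^1 + D_2/(1+r)^2 + TV/(1+r)^2
    = 5.21617 + 5.82623 + 128.05558 = 139.09798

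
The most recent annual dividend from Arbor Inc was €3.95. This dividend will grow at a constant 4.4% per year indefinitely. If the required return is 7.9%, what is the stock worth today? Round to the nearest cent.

€117.82

D₁ = D₀ × (1 + g) = €3.95 × 1.044 = €4.1238
Growing perpetuity: P = D₁ / (r − g) = €4.1238 / (0.079 − 0.044) = €117.82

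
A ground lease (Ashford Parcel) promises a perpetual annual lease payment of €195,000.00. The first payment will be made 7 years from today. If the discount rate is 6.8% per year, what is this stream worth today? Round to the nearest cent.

Value at end of year 6: C / r = €195,000.00 / 0.068 = €2,867,647.0588
Discount to today: PV = €2,867,647.0588 / (1 + 0.068)^6 = €2,867,647.0588 / 1.483978 = €1,932,405.13

€1932405.13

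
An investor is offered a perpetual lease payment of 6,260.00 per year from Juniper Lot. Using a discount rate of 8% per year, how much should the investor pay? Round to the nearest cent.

78250.00

Level perpetuity: PV = C / r = 6,260.00 / 0.08 = 78,250.00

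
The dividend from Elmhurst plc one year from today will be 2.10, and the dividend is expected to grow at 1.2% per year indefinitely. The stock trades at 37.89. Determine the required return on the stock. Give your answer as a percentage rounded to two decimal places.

P = D₁/(r − g) ⇒ r = D₁/P + g = 2.1000/37.89 + 0.012 = 0.055424 + 0.012 = 0.067424

6.74%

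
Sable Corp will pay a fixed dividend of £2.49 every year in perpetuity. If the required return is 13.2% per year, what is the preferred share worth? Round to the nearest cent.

Level perpetuity: PV = C / r = £2.49 / 0.132 = £18.86

£18.86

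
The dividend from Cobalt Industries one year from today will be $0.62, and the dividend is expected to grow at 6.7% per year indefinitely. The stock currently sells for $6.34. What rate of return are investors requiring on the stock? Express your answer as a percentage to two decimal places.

P = D₁/(r − g) ⇒ r = D₁/P + g = $0.6200/$6.34 + 0.067 = 0.097792 + 0.067 = 0.164792

16.48%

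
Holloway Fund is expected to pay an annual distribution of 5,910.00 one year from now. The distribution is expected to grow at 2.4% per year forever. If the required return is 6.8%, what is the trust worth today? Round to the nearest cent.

Growing perpetuity: P = D₁ / (r − g) = 5,910.0000 / (0.068 − 0.024) = 134,318.18

134318.18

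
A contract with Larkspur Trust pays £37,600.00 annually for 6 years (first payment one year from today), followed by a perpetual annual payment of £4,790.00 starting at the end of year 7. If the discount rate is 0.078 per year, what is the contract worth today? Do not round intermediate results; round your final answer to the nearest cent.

£214011.62

PV of 6-year annuity: £37,600.00 × [1 − (1+0.078)^−6] / 0.078 = 174879.95277
Perpetuity value at year 6: £4,790.00 / 0.078 = 61410.25641
PV of perpetuity: 61410.25641 / (1+0.078)^6 = 39131.66668
Total PV = 174879.95277 + 39131.66668 = 214011.61945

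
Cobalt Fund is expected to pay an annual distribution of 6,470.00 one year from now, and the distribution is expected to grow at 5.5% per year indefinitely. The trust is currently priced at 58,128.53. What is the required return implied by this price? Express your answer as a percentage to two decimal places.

P = D₁/(r − g) ⇒ r = D₁/P + g = 6,470.0000/58,128.53 + 0.055 = 0.111305 + 0.055 = 0.166305

16.63%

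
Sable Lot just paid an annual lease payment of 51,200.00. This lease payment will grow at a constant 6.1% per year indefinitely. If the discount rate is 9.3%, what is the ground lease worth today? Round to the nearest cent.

D₁ = D₀ × (1 + g) = 51,200.00 × 1.061 = 54,323.2000
Growing perpetuity: P = D₁ / (r − g) = 54,323.2000 / (0.093 − 0.061) = 1,697,600.00

1697600.00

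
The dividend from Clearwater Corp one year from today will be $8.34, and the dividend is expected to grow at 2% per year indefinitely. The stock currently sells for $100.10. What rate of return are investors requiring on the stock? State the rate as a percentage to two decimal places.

P = D₁/(r − g) ⇒ r = D₁/P + g = $8.3400/$100.10 + 0.02 = 0.083317 + 0.02 = 0.103317

10.33%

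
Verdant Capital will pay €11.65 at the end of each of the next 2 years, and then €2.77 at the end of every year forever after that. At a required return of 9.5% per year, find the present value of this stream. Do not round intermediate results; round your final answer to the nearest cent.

€44.67

PV of 2-year annuity: €11.65 × [1 − (1+0.095)^−2] / 0.095 = 20.35550
Perpetuity value at year 2: €2.77 / 0.095 = 29.15789
PV of perpetuity: 29.15789 / (1+0.095)^2 = 24.31800
Total PV = 20.35550 + 24.31800 = 44.67350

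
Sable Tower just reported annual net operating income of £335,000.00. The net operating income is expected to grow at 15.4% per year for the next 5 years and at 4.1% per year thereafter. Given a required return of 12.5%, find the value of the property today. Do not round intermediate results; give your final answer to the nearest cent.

D_1 = 386590.00000
D_2 = 446124.86000
D_3 = 514828.08844
D_4 = 594111.61406
D_5 = 685604.80262
Terminal value at year 5: TV = D_5×(1+g_2)/(r−g_2) = 713714.59953/0.084 = 8496602.37539
P_0 = D_1/(1+r)^1 + D_2/(1+r)^2 + D_3/(1+r)^3 + D_4/(1+r)^4 + D_5/(1+r)^5 + TV/(1+r)^5
    = 343635.55556 + 352493.71654 + 361580.22124 + 370900.95583 + 380461.95825 + 4715010.69682 = 6524083.10423

£6524083.10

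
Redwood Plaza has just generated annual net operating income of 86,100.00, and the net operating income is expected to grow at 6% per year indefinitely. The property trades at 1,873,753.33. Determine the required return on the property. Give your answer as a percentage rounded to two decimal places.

10.87%

D₁ = 86,100.00 × 1.06 = 91,266.0000
P = D₁/(r − g) ⇒ r = D₁/P + g = 91,266.0000/1,873,753.33 + 0.06 = 0.048708 + 0.06 = 0.108708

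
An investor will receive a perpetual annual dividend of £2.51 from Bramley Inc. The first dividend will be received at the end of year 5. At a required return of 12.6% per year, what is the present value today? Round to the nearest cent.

£12.39

Value at end of year 4: C / r = £2.51 / 0.126 = £19.9206
Discount to today: PV = £19.9206 / (1 + 0.126)^4 = £19.9206 / 1.607510 = £12.39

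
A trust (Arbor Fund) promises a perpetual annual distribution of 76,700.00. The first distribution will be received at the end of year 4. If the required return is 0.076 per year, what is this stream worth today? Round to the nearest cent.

Value at end of year 3: C / r = 76,700.00 / 0.076 = 1,009,210.5263
Discount to today: PV = 1,009,210.5263 / (1 + 0.076)^3 = 1,009,210.5263 / 1.245767 = 810,111.80

810111.80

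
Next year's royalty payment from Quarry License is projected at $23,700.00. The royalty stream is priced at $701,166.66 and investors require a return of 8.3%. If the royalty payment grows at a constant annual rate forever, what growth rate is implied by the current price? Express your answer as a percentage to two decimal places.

P = D₁/(r−g) ⇒ g = r − D₁/P = 0.083 − $23,700.00/$701,166.66 = 0.049199

4.92%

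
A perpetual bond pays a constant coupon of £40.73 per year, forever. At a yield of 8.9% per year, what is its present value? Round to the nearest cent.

Level perpetuity: PV = C / r = £40.73 / 0.089 = £457.64

£457.64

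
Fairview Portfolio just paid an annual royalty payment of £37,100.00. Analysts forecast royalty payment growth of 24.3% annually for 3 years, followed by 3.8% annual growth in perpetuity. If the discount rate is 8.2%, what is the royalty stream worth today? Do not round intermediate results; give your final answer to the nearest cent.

£1474767.16

D_1 = 46115.30000
D_2 = 57321.31790
D_3 = 71250.39815
Terminal value at year 3: TV = D_3×(1+g_2)/(r−g_2) = 73957.91328/0.044 = 1680861.66544
P_0 = D_1/(1+r)^1 + D_2/(1+r)^2 + D_3/(1+r)^3 + TV/(1+r)^3
    = 42620.42514 + 48962.28137 + 56247.79644 + 1326936.65239 = 1474767.15535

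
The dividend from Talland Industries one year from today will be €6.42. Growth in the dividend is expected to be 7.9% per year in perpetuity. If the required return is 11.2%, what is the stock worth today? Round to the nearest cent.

Growing perpetuity: P = D₁ / (r − g) = €6.4200 / (0.112 − 0.079) = €194.55

€194.55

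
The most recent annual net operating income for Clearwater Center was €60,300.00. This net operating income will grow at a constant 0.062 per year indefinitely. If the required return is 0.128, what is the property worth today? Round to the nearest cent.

D₁ = D₀ × (1 + g) = €60,300.00 × 1.062 = €64,038.6000
Growing perpetuity: P = D₁ / (r − g) = €64,038.6000 / (0.128 − 0.062) = €970,281.82

€970281.82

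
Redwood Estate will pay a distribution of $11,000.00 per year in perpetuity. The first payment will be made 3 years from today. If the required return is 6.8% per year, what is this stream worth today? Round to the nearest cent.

$141821.24

Value at end of year 2: C / r = $11,000.00 / 0.068 = $161,764.7059
Discount to today: PV = $161,764.7059 / (1 + 0.068)^2 = $161,764.7059 / 1.140624 = $141,821.24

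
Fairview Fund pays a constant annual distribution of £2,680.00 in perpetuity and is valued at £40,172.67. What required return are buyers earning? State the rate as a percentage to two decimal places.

P = C/r ⇒ r = C/P = £2,680.00/£40,172.67 = 0.066712

6.67%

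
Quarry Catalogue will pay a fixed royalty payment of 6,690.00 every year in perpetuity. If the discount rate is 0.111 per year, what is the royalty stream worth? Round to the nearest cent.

Level perpetuity: PV = C / r = 6,690.00 / 0.111 = 60,270.27

60270.27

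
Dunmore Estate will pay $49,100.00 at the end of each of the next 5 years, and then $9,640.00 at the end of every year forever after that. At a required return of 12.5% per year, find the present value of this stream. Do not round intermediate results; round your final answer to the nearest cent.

PV of 5-year annuity: $49,100.00 × [1 − (1+0.125)^−5] / 0.125 = 174823.90557
Perpetuity value at year 5: $9,640.00 / 0.125 = 77120.00000
PV of perpetuity: 77120.00000 / (1+0.125)^5 = 42796.12119
Total PV = 174823.90557 + 42796.12119 = 217620.02676

$217620.03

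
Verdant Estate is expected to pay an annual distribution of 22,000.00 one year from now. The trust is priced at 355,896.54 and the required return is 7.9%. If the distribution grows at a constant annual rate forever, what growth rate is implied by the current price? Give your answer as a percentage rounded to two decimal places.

1.72%

P = D₁/(r−g) ⇒ g = r − D₁/P = 0.079 − 22,000.00/355,896.54 = 0.017184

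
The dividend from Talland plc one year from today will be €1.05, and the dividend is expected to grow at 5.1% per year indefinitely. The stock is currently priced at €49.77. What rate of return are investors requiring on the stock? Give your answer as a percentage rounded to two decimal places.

7.21%

P = D₁/(r − g) ⇒ r = D₁/P + g = €1.0500/€49.77 + 0.051 = 0.021097 + 0.051 = 0.072097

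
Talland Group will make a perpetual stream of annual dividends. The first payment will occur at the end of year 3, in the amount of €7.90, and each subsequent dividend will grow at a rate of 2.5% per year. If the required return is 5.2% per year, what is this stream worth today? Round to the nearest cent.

€264.38

Value at end of year 2: C₁ / (r − g) = €7.90 / (0.052 − 0.025) = €292.5926
Discount to today: PV = €292.5926 / (1 + 0.052)^2 = €292.5926 / 1.106704 = €264.38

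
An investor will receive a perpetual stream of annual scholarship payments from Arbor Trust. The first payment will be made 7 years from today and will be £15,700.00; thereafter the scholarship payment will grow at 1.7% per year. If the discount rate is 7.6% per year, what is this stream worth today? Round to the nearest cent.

£171464.42

Value at end of year 6: C₁ / (r − g) = £15,700.00 / (0.076 − 0.017) = £266,101.6949
Discount to today: PV = £266,101.6949 / (1 + 0.076)^6 = £266,101.6949 / 1.551935 = £171,464.42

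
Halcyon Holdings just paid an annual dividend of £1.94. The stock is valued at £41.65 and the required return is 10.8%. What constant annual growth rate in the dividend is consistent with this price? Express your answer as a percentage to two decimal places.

P = D₀(1+g)/(r−g) ⇒ P(r−g) = D₀(1+g) ⇒ g(P+D₀) = P·r − D₀
g = (P·r − D₀)/(P + D₀) = (£41.65×0.108 − £1.94) / (£41.65 + £1.94) = 0.058688

5.87%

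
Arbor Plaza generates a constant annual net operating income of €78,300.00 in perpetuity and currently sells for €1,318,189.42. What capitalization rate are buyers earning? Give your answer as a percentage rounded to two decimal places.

5.94%

P = C/r ⇒ r = C/P = €78,300.00/€1,318,189.42 = 0.059400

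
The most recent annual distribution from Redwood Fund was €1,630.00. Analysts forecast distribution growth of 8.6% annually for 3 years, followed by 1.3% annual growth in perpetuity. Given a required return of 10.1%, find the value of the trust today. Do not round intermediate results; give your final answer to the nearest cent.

€22764.99

D_1 = 1770.18000
D_2 = 1922.41548
D_3 = 2087.74321
Terminal value at year 3: TV = D_3×(1+g_2)/(r−g_2) = 2114.88387/0.088 = 24032.77128
P_0 = D_1/(1+r)^1 + D_2/(1+r)^2 + D_3/(1+r)^3 + TV/(1+r)^3
    = 1607.79292 + 1585.88838 + 1564.28227 + 18007.02205 = 22764.98562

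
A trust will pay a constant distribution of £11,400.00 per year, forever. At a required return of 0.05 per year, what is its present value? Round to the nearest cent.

£228000.00

Level perpetuity: PV = C / r = £11,400.00 / 0.05 = £228,000.00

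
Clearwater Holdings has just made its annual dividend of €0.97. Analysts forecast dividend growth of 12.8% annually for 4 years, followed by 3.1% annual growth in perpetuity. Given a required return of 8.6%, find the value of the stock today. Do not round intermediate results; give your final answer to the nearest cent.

€25.43

D_1 = 1.09416
D_2 = 1.23421
D_3 = 1.39219
D_4 = 1.57039
Terminal value at year 4: TV = D_4×(1+g_2)/(r−g_2) = 1.61907/0.055 = 29.43772
P_0 = D_1/(1+r)^1 + D_2/(1+r)^2 + D_3/(1+r)^3 + D_4/(1+r)^4 + TV/(1+r)^4
    = 1.00751 + 1.04648 + 1.08695 + 1.12899 + 21.16337 = 25.43330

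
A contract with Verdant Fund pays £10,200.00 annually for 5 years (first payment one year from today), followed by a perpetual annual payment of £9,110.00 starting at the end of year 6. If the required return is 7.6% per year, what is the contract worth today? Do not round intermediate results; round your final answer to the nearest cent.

PV of 5-year annuity: £10,200.00 × [1 − (1+0.076)^−5] / 0.076 = 41158.63113
Perpetuity value at year 5: £9,110.00 / 0.076 = 119868.42105
PV of perpetuity: 119868.42105 / (1+0.076)^5 = 83108.11423
Total PV = 41158.63113 + 83108.11423 = 124266.74536

£124266.75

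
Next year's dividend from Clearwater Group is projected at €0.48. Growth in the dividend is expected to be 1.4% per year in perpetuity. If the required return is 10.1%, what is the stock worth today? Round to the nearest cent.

Growing perpetuity: P = D₁ / (r − g) = €0.4800 / (0.101 − 0.014) = €5.52

€5.52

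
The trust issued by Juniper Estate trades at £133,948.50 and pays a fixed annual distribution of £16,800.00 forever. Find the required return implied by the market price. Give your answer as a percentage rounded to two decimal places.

12.54%

P = C/r ⇒ r = C/P = £16,800.00/£133,948.50 = 0.125421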